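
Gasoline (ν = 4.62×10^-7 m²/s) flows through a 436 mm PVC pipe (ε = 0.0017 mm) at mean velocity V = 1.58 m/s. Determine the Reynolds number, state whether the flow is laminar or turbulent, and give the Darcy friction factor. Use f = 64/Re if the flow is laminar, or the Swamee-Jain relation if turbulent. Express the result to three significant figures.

Re = VD/ν = 1.580·0.436/4.62×10^-7 = 1.49×10^6
Re > 4000 → turbulent; ε/D = 3.90×10^-6
Swamee-Jain: f = 0.01099

Re ≈ 1.49×10^6; turbulent; f ≈ 0.0110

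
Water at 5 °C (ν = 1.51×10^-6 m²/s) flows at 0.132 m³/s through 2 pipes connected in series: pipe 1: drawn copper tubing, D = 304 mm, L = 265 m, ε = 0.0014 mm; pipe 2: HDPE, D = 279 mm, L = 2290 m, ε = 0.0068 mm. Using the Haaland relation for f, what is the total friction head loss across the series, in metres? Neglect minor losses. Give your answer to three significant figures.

H ≈ 29.1 m

Pipe 1: V = 1.819 m/s, Re = 3.66×10^5, ε/D = 4.61×10^-6, f = 0.01386, h_1 = f(L/D)V²/2g = 2.037 m
Pipe 2: V = 2.159 m/s, Re = 3.99×10^5, ε/D = 2.44×10^-5, f = 0.01386, h_2 = f(L/D)V²/2g = 27.02 m
Series → Q common, losses add: H = Σh = 29.06 m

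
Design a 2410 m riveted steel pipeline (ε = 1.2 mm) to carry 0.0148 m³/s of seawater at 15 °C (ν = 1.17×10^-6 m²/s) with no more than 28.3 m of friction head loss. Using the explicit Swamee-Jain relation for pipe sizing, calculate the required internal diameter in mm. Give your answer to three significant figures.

Swamee-Jain (Type III): D = 0.66·[ε^1.25·(LQ²/(gh_f))^4.75 + ν·Q^9.4·(L/(gh_f))^5.2]^0.04
LQ²/(gh_f) = 0.001901; L/(gh_f) = 8.681
Term 1 = ε^1.25·(…)^4.75 = 2.66×10^-17; Term 2 = ν·Q^9.4·(…)^5.2 = 5.61×10^-19
D = 0.66·(2.66×10^-17 + 5.61×10^-19)^0.04 = 0.1435 m = 144 mm
Check: V = 0.915 m/s, Re = 1.12×10^5, f = 0.03654, h_f = 26.2 m ≈ 28.3 m ✓

D ≈ 144 mm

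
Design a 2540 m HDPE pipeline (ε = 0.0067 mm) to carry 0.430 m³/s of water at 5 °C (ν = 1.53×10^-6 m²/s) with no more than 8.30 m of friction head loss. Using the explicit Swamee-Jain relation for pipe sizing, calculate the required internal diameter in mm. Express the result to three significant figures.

Swamee-Jain (Type III): D = 0.66·[ε^1.25·(LQ²/(gh_f))^4.75 + ν·Q^9.4·(L/(gh_f))^5.2]^0.04
LQ²/(gh_f) = 5.768; L/(gh_f) = 31.20
Term 1 = ε^1.25·(…)^4.75 = 0.00140; Term 2 = ν·Q^9.4·(…)^5.2 = 0.0323
D = 0.66·(0.00140 + 0.0323)^0.04 = 0.5763 m = 576 mm
Check: V = 1.65 m/s, Re = 6.21×10^5, f = 0.01281, h_f = 7.82 m ≈ 8.30 m ✓

D ≈ 576 mm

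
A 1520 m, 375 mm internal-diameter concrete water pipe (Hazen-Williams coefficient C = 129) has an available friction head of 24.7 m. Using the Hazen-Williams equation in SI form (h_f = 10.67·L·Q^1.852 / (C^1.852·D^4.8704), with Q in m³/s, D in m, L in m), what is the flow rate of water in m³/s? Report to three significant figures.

Rearranging: Q = [h_f·C^1.852·D^4.8704 / (10.67·L)]^(1/1.852)
Q = [24.7·129^1.852·0.375^4.8704 / (10.67·1520)]^0.540 = 0.2945 m³/s

Q ≈ 0.295 m³/s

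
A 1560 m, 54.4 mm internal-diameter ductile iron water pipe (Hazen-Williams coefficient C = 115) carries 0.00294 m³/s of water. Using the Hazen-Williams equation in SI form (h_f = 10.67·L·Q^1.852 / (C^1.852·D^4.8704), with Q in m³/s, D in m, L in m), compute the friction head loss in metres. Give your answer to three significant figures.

h_f = 10.67·1560·0.00294^1.852 / (115^1.852·0.0544^4.8704) = 74.89 m

h_f ≈ 74.9 m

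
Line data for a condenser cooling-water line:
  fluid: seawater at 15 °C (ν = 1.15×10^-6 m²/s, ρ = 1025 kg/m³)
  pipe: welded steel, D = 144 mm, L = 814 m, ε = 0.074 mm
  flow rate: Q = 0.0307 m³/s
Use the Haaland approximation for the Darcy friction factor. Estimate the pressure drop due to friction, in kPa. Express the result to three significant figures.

V = 4Q/(πD²) = 4·0.0307/(π·0.144²) = 1.885 m/s
Re = VD/ν = 1.885·0.144/1.15×10^-6 = 2.36×10^5 → turbulent
ε/D = 0.074/144 = 5.14×10^-4
Haaland: f = 0.01846
h_f = f(L/D)V²/(2g) = 0.01846·(814/0.144)·1.885²/(2·9.81) = 18.90 m
Δp = ρg·h_f = 1025·9.81·18.90 = 190.1 kPa

Δp ≈ 190 kPa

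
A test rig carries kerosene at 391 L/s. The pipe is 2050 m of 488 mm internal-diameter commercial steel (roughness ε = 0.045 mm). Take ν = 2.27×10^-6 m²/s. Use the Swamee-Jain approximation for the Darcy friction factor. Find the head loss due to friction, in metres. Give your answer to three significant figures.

h_f ≈ 13.6 m

V = 4Q/(πD²) = 4·0.391/(π·0.488²) = 2.090 m/s
Re = VD/ν = 2.090·0.488/2.27×10^-6 = 4.49×10^5 → turbulent
ε/D = 0.045/488 = 9.22×10^-5
Swamee-Jain: f = 0.01456
h_f = f(L/D)V²/(2g) = 0.01456·(2050/0.488)·2.090²/(2·9.81) = 13.62 m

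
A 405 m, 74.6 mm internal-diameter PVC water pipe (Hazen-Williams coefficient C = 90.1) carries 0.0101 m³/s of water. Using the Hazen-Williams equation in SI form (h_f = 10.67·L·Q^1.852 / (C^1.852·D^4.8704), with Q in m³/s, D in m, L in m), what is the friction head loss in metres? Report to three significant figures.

h_f = 10.67·405·0.0101^1.852 / (90.1^1.852·0.0746^4.8704) = 64.52 m

h_f ≈ 64.5 m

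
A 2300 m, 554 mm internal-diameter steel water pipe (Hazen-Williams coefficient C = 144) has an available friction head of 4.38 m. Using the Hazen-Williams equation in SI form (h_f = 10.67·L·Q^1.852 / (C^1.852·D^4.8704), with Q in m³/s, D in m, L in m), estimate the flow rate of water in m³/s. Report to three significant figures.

Q ≈ 0.288 m³/s

Rearranging: Q = [h_f·C^1.852·D^4.8704 / (10.67·L)]^(1/1.852)
Q = [4.38·144^1.852·0.554^4.8704 / (10.67·2300)]^0.540 = 0.2883 m³/s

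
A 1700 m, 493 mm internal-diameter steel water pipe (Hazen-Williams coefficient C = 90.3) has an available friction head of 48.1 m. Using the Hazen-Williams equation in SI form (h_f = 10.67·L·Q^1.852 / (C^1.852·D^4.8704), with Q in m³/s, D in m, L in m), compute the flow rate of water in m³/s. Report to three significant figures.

Rearranging: Q = [h_f·C^1.852·D^4.8704 / (10.67·L)]^(1/1.852)
Q = [48.1·90.3^1.852·0.493^4.8704 / (10.67·1700)]^0.540 = 0.5712 m³/s

Q ≈ 0.571 m³/s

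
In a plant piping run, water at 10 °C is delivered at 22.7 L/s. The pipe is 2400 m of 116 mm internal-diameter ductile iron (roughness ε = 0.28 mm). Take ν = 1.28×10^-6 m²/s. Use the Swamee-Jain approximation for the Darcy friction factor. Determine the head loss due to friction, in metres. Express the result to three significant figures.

V = 4Q/(πD²) = 4·0.0227/(π·0.116²) = 2.148 m/s
Re = VD/ν = 2.148·0.116/1.28×10^-6 = 1.95×10^5 → turbulent
ε/D = 0.28/116 = 0.00241
Swamee-Jain: f = 0.02562
h_f = f(L/D)V²/(2g) = 0.02562·(2400/0.116)·2.148²/(2·9.81) = 124.6 m

h_f ≈ 125 m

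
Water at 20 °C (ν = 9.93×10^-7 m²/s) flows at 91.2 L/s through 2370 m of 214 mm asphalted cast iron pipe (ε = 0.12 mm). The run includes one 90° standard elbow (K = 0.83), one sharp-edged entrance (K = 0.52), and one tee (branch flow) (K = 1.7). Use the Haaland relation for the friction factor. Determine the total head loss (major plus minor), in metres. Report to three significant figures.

H_L ≈ 65.9 m

V = 4Q/(πD²) = 2.536 m/s; V²/2g = 0.3277 m
Re = 5.46×10^5, ε/D = 5.61×10^-4 → f = 0.01789 (Haaland)
Major: h_f = f(L/D)·V²/2g = 0.01789·11075·0.3277 = 64.93 m
Minor: ΣK = 3.05; h_m = ΣK·V²/2g = 0.9994 m
Total H_L = 64.93 + 0.9994 = 65.93 m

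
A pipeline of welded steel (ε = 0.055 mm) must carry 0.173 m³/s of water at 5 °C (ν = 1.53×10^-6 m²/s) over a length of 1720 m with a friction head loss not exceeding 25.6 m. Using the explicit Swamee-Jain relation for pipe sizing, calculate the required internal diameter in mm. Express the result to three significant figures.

D ≈ 307 mm

Swamee-Jain (Type III): D = 0.66·[ε^1.25·(LQ²/(gh_f))^4.75 + ν·Q^9.4·(L/(gh_f))^5.2]^0.04
LQ²/(gh_f) = 0.2050; L/(gh_f) = 6.849
Term 1 = ε^1.25·(…)^4.75 = 2.55×10^-9; Term 2 = ν·Q^9.4·(…)^5.2 = 2.33×10^-9
D = 0.66·(2.55×10^-9 + 2.33×10^-9)^0.04 = 0.3070 m = 307 mm
Check: V = 2.34 m/s, Re = 4.69×10^5, f = 0.01540, h_f = 24.0 m ≈ 25.6 m ✓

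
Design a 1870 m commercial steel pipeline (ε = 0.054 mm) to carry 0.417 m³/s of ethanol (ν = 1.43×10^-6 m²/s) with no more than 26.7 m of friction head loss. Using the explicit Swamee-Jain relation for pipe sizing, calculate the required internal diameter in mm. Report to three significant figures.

D ≈ 431 mm

Swamee-Jain (Type III): D = 0.66·[ε^1.25·(LQ²/(gh_f))^4.75 + ν·Q^9.4·(L/(gh_f))^5.2]^0.04
LQ²/(gh_f) = 1.241; L/(gh_f) = 7.139
Term 1 = ε^1.25·(…)^4.75 = 1.29×10^-5; Term 2 = ν·Q^9.4·(…)^5.2 = 1.06×10^-5
D = 0.66·(1.29×10^-5 + 1.06×10^-5)^0.04 = 0.4309 m = 431 mm
Check: V = 2.86 m/s, Re = 8.62×10^5, f = 0.01403, h_f = 25.4 m ≈ 26.7 m ✓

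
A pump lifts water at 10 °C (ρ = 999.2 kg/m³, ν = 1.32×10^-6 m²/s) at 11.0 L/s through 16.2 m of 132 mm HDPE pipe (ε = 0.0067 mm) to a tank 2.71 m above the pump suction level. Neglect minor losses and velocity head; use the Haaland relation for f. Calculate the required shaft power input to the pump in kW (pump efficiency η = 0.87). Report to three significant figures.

P_shaft ≈ 0.345 kW

V = 4Q/(πD²) = 0.8038 m/s; Re = 8.04×10^4; ε/D = 5.08×10^-5; f = 0.01885
h_f = f(L/D)V²/2g = 0.07618 m
Total head H = z + h_f = 2.71 + 0.07618 = 2.786 m
P_hyd = ρgQH = 999.2·9.81·0.0110·2.786 = 0.3004 kW
P_shaft = P_hyd/η = 0.3004/0.87 = 0.3453 kW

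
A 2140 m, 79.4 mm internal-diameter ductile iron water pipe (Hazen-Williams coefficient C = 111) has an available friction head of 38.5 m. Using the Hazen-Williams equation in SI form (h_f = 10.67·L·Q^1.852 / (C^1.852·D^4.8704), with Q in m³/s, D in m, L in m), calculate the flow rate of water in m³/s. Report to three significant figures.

Rearranging: Q = [h_f·C^1.852·D^4.8704 / (10.67·L)]^(1/1.852)
Q = [38.5·111^1.852·0.0794^4.8704 / (10.67·2140)]^0.540 = 0.004515 m³/s

Q ≈ 0.00452 m³/s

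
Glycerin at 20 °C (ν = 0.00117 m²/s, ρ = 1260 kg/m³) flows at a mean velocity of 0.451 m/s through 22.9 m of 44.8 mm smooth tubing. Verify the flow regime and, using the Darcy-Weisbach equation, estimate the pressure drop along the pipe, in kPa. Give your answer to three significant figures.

Re = VD/ν = 0.451·0.04480/0.00117 = 17.3 → laminar (Re < 2300)
f = 64/Re = 3.706
h_f = f(L/D)V²/(2g) = 3.706·(22.9/0.04480)·0.451²/(2·9.81) = 19.64 m
Δp = ρg·h_f = 1260·9.81·19.64 = 242.8 kPa

Δp ≈ 243 kPa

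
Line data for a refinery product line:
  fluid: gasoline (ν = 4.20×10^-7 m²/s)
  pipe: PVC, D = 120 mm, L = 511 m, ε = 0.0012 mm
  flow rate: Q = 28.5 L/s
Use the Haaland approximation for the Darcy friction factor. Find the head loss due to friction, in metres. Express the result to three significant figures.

h_f ≈ 17.1 m

V = 4Q/(πD²) = 4·0.0285/(π·0.120²) = 2.520 m/s
Re = VD/ν = 2.520·0.120/4.20×10^-7 = 7.20×10^5 → turbulent
ε/D = 0.0012/120 = 1.00×10^-5
Haaland: f = 0.01240
h_f = f(L/D)V²/(2g) = 0.01240·(511/0.120)·2.520²/(2·9.81) = 17.09 m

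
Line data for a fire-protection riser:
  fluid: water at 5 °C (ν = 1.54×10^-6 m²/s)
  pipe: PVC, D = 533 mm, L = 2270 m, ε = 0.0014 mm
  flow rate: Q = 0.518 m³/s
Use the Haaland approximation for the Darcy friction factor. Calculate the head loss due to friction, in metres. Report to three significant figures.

V = 4Q/(πD²) = 4·0.518/(π·0.533²) = 2.322 m/s
Re = VD/ν = 2.322·0.533/1.54×10^-6 = 8.04×10^5 → turbulent
ε/D = 0.0014/533 = 2.63×10^-6
Haaland: f = 0.01206
h_f = f(L/D)V²/(2g) = 0.01206·(2270/0.533)·2.322²/(2·9.81) = 14.11 m

h_f ≈ 14.1 m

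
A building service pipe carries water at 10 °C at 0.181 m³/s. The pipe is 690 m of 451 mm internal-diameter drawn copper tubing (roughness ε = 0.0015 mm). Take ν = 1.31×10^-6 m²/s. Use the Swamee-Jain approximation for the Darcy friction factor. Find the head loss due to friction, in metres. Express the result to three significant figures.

V = 4Q/(πD²) = 4·0.181/(π·0.451²) = 1.133 m/s
Re = VD/ν = 1.133·0.451/1.31×10^-6 = 3.90×10^5 → turbulent
ε/D = 0.0015/451 = 3.33×10^-6
Swamee-Jain: f = 0.01374
h_f = f(L/D)V²/(2g) = 0.01374·(690/0.451)·1.133²/(2·9.81) = 1.375 m

h_f ≈ 1.38 m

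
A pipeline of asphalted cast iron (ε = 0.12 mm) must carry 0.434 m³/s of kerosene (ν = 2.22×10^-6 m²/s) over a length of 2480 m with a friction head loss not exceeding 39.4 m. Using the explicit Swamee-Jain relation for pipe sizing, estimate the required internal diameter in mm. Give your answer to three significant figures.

D ≈ 442 mm

Swamee-Jain (Type III): D = 0.66·[ε^1.25·(LQ²/(gh_f))^4.75 + ν·Q^9.4·(L/(gh_f))^5.2]^0.04
LQ²/(gh_f) = 1.209; L/(gh_f) = 6.416
Term 1 = ε^1.25·(…)^4.75 = 3.09×10^-5; Term 2 = ν·Q^9.4·(…)^5.2 = 1.37×10^-5
D = 0.66·(3.09×10^-5 + 1.37×10^-5)^0.04 = 0.4421 m = 442 mm
Check: V = 2.83 m/s, Re = 5.63×10^5, f = 0.01601, h_f = 36.6 m ≈ 39.4 m ✓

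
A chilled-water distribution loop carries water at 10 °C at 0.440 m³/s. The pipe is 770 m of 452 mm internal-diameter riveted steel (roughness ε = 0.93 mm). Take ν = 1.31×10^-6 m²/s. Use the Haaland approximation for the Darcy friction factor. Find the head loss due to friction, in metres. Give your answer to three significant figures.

h_f ≈ 15.5 m

V = 4Q/(πD²) = 4·0.440/(π·0.452²) = 2.742 m/s
Re = VD/ν = 2.742·0.452/1.31×10^-6 = 9.46×10^5 → turbulent
ε/D = 0.93/452 = 0.00206
Haaland: f = 0.02381
h_f = f(L/D)V²/(2g) = 0.02381·(770/0.452)·2.742²/(2·9.81) = 15.55 m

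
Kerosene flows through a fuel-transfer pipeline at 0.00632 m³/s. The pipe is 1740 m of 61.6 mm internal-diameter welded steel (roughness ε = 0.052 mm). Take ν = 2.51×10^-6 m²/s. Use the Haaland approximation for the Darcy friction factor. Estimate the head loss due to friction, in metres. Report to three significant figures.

V = 4Q/(πD²) = 4·0.00632/(π·0.0616²) = 2.121 m/s
Re = VD/ν = 2.121·0.0616/2.51×10^-6 = 5.20×10^4 → turbulent
ε/D = 0.052/61.6 = 8.44×10^-4
Haaland: f = 0.02315
h_f = f(L/D)V²/(2g) = 0.02315·(1740/0.0616)·2.121²/(2·9.81) = 149.9 m

h_f ≈ 150 m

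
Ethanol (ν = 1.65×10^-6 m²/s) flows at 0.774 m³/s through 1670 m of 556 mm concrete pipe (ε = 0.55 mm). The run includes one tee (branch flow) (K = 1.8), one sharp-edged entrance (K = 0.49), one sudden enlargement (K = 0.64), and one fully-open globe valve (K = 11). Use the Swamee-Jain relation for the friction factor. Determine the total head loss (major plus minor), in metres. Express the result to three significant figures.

V = 4Q/(πD²) = 3.188 m/s; V²/2g = 0.5180 m
Re = 1.07×10^6, ε/D = 9.89×10^-4 → f = 0.01996 (Swamee-Jain)
Major: h_f = f(L/D)·V²/2g = 0.01996·3004·0.5180 = 31.05 m
Minor: ΣK = 13.9; h_m = ΣK·V²/2g = 7.215 m
Total H_L = 31.05 + 7.215 = 38.26 m

H_L ≈ 38.3 m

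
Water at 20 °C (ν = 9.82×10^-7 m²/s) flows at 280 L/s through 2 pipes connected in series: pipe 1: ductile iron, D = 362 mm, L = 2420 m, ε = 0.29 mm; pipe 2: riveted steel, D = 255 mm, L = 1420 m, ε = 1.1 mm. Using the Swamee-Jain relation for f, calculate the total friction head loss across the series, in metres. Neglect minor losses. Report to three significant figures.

Pipe 1: V = 2.721 m/s, Re = 1.00×10^6, ε/D = 8.01×10^-4, f = 0.01907, h_1 = f(L/D)V²/2g = 48.08 m
Pipe 2: V = 5.483 m/s, Re = 1.42×10^6, ε/D = 0.00431, f = 0.02918, h_2 = f(L/D)V²/2g = 248.9 m
Series → Q common, losses add: H = Σh = 297.0 m

H ≈ 297 m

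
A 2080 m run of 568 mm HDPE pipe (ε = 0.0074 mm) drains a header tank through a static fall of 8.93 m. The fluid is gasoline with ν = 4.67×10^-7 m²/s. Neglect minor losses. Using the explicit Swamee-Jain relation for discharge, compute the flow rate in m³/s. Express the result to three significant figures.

Swamee-Jain (Type II): Q = -0.965·√(gD⁵h_f/L)·ln[ε/(3.7D) + √(3.17ν²L/(gD³h_f))]
√(gD⁵h_f/L) = √(9.81·0.568⁵·8.93/2080) = 0.04990
ε/(3.7D) = 3.52×10^-6; √(3.17ν²L/(gD³h_f)) = 9.46×10^-6
Q = -0.965·0.04990·ln(1.299×10^-5) = 0.5418 m³/s
Check: V = 2.14 m/s, Re = 2.60×10^6, f = 0.01050, h_f = 8.96 m ≈ 8.93 m ✓

Q ≈ 0.542 m³/s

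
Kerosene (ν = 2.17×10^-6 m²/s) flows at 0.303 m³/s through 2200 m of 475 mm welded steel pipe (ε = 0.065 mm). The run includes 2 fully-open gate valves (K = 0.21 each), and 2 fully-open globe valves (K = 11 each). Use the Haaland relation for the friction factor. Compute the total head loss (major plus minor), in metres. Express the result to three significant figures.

V = 4Q/(πD²) = 1.710 m/s; V²/2g = 0.1490 m
Re = 3.74×10^5, ε/D = 1.37×10^-4 → f = 0.01513 (Haaland)
Major: h_f = f(L/D)·V²/2g = 0.01513·4632·0.1490 = 10.44 m
Minor: ΣK = 22.4; h_m = ΣK·V²/2g = 3.341 m
Total H_L = 10.44 + 3.341 = 13.79 m

H_L ≈ 13.8 m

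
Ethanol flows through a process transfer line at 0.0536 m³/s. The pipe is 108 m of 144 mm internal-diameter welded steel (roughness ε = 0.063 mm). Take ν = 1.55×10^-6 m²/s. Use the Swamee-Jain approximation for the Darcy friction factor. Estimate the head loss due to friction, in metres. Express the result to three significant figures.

V = 4Q/(πD²) = 4·0.0536/(π·0.144²) = 3.291 m/s
Re = VD/ν = 3.291·0.144/1.55×10^-6 = 3.06×10^5 → turbulent
ε/D = 0.063/144 = 4.38×10^-4
Swamee-Jain: f = 0.01793
h_f = f(L/D)V²/(2g) = 0.01793·(108/0.144)·3.291²/(2·9.81) = 7.425 m

h_f ≈ 7.43 m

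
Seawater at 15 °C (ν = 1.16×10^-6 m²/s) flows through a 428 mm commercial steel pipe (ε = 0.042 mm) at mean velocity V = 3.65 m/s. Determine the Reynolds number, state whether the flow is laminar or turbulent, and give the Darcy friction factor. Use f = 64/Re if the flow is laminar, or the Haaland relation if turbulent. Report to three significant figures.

Re ≈ 1.35×10^6; turbulent; f ≈ 0.0130

Re = VD/ν = 3.650·0.428/1.16×10^-6 = 1.35×10^6
Re > 4000 → turbulent; ε/D = 9.81×10^-5
Haaland: f = 0.01301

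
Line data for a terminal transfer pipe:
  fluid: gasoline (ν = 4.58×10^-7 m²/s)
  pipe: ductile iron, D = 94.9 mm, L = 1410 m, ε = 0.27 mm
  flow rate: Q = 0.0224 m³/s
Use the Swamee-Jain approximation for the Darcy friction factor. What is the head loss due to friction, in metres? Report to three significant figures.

h_f ≈ 198 m

V = 4Q/(πD²) = 4·0.0224/(π·0.0949²) = 3.167 m/s
Re = VD/ν = 3.167·0.0949/4.58×10^-7 = 6.56×10^5 → turbulent
ε/D = 0.27/94.9 = 0.00285
Swamee-Jain: f = 0.02609
h_f = f(L/D)V²/(2g) = 0.02609·(1410/0.0949)·3.167²/(2·9.81) = 198.1 m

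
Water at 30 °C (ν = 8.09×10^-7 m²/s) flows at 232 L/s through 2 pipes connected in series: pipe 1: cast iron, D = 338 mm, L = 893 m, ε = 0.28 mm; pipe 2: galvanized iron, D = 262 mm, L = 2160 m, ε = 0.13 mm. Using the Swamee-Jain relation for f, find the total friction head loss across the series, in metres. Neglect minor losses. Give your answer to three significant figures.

H ≈ 151 m

Pipe 1: V = 2.586 m/s, Re = 1.08×10^6, ε/D = 8.28×10^-4, f = 0.01918, h_1 = f(L/D)V²/2g = 17.27 m
Pipe 2: V = 4.303 m/s, Re = 1.39×10^6, ε/D = 4.96×10^-4, f = 0.01712, h_2 = f(L/D)V²/2g = 133.2 m
Series → Q common, losses add: H = Σh = 150.5 m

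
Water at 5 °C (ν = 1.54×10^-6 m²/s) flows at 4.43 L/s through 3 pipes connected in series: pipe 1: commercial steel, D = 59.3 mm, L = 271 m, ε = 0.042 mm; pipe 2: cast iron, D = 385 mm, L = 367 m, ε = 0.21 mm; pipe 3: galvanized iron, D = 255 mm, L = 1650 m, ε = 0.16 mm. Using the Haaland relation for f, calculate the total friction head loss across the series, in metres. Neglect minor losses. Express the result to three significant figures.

H ≈ 13.4 m

Pipe 1: V = 1.604 m/s, Re = 6.18×10^4, ε/D = 7.08×10^-4, f = 0.02219, h_1 = f(L/D)V²/2g = 13.30 m
Pipe 2: V = 0.03805 m/s, Re = 9510, ε/D = 5.45×10^-4, f = 0.03197, h_2 = f(L/D)V²/2g = 0.002249 m
Pipe 3: V = 0.08674 m/s, Re = 1.44×10^4, ε/D = 6.27×10^-4, f = 0.02899, h_3 = f(L/D)V²/2g = 0.07193 m
Series → Q common, losses add: H = Σh = 13.37 m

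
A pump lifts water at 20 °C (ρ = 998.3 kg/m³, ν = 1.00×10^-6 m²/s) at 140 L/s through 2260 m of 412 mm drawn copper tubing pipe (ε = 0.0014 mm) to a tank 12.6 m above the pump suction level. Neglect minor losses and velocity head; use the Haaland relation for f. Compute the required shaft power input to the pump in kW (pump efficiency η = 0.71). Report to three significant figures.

V = 4Q/(πD²) = 1.050 m/s; Re = 4.33×10^5; ε/D = 3.40×10^-6; f = 0.01344
h_f = f(L/D)V²/2g = 4.144 m
Total head H = z + h_f = 12.6 + 4.144 = 16.74 m
P_hyd = ρgQH = 998.3·9.81·0.140·16.74 = 22.96 kW
P_shaft = P_hyd/η = 22.96/0.71 = 32.33 kW

P_shaft ≈ 32.3 kW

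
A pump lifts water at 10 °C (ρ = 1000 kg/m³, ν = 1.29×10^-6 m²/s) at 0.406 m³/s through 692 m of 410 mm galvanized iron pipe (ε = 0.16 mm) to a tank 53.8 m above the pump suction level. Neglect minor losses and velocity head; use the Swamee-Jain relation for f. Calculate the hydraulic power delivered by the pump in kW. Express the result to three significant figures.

V = 4Q/(πD²) = 3.075 m/s; Re = 9.77×10^5; ε/D = 3.90×10^-4; f = 0.01652
h_f = f(L/D)V²/2g = 13.44 m
Total head H = z + h_f = 53.8 + 13.44 = 67.24 m
P_hyd = ρgQH = 1000·9.81·0.406·67.24 = 267.8 kW

P_hyd ≈ 268 kW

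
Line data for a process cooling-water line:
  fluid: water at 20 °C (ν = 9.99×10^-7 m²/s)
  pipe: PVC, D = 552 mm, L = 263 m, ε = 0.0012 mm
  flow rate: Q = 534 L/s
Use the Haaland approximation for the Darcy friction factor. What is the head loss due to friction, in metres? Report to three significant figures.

V = 4Q/(πD²) = 4·0.534/(π·0.552²) = 2.231 m/s
Re = VD/ν = 2.231·0.552/9.99×10^-7 = 1.23×10^6 → turbulent
ε/D = 0.0012/552 = 2.17×10^-6
Haaland: f = 0.01123
h_f = f(L/D)V²/(2g) = 0.01123·(263/0.552)·2.231²/(2·9.81) = 1.358 m

h_f ≈ 1.36 m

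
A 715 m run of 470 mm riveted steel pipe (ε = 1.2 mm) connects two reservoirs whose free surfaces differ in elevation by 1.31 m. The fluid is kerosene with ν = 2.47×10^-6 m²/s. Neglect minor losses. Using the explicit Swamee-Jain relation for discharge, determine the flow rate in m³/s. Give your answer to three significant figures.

Q ≈ 0.140 m³/s

Swamee-Jain (Type II): Q = -0.965·√(gD⁵h_f/L)·ln[ε/(3.7D) + √(3.17ν²L/(gD³h_f))]
√(gD⁵h_f/L) = √(9.81·0.470⁵·1.31/715) = 0.02030
ε/(3.7D) = 6.90×10^-4; √(3.17ν²L/(gD³h_f)) = 1.02×10^-4
Q = -0.965·0.02030·ln(7.919×10^-4) = 0.1399 m³/s
Check: V = 0.806 m/s, Re = 1.53×10^5, f = 0.02619, h_f = 1.32 m ≈ 1.31 m ✓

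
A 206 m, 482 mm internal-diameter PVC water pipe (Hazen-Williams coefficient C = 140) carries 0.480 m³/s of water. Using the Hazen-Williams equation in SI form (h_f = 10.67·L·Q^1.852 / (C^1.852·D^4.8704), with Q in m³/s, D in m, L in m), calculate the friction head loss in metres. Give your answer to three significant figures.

h_f = 10.67·206·0.480^1.852 / (140^1.852·0.482^4.8704) = 2.093 m

h_f ≈ 2.09 m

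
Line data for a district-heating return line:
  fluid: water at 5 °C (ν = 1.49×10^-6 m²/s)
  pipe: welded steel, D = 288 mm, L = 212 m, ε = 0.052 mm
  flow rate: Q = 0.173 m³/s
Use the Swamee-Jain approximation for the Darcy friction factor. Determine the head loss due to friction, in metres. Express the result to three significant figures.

V = 4Q/(πD²) = 4·0.173/(π·0.288²) = 2.656 m/s
Re = VD/ν = 2.656·0.288/1.49×10^-6 = 5.13×10^5 → turbulent
ε/D = 0.052/288 = 1.81×10^-4
Swamee-Jain: f = 0.01529
h_f = f(L/D)V²/(2g) = 0.01529·(212/0.288)·2.656²/(2·9.81) = 4.046 m

h_f ≈ 4.05 m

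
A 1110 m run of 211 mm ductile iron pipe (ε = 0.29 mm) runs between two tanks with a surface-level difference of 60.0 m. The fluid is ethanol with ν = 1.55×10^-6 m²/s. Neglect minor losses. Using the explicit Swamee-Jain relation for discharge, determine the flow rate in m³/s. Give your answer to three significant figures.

Q ≈ 0.112 m³/s

Swamee-Jain (Type II): Q = -0.965·√(gD⁵h_f/L)·ln[ε/(3.7D) + √(3.17ν²L/(gD³h_f))]
√(gD⁵h_f/L) = √(9.81·0.211⁵·60.0/1110) = 0.01489
ε/(3.7D) = 3.71×10^-4; √(3.17ν²L/(gD³h_f)) = 3.91×10^-5
Q = -0.965·0.01489·ln(4.106×10^-4) = 0.1121 m³/s
Check: V = 3.20 m/s, Re = 4.36×10^5, f = 0.02192, h_f = 60.4 m ≈ 60.0 m ✓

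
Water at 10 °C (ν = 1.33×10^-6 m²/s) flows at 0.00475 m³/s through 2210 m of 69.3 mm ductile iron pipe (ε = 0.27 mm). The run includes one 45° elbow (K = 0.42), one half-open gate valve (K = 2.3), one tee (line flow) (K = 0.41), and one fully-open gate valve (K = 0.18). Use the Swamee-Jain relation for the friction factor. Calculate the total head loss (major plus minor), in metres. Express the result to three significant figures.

V = 4Q/(πD²) = 1.259 m/s; V²/2g = 0.08083 m
Re = 6.56×10^4, ε/D = 0.00390 → f = 0.03014 (Swamee-Jain)
Major: h_f = f(L/D)·V²/2g = 0.03014·31890·0.08083 = 77.69 m
Minor: ΣK = 3.31; h_m = ΣK·V²/2g = 0.2675 m
Total H_L = 77.69 + 0.2675 = 77.96 m

H_L ≈ 78.0 m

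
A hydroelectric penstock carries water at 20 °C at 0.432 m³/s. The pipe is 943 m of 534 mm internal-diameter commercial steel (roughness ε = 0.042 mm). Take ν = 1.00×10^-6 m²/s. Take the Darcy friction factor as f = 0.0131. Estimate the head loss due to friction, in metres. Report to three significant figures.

h_f ≈ 4.39 m

V = 4Q/(πD²) = 4·0.432/(π·0.534²) = 1.929 m/s
h_f = f(L/D)V²/(2g) = 0.01310·(943/0.534)·1.929²/(2·9.81) = 4.387 m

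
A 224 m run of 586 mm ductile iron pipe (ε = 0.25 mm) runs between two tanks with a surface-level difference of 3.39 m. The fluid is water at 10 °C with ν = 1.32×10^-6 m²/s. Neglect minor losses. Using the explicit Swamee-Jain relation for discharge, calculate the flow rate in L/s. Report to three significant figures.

Swamee-Jain (Type II): Q = -0.965·√(gD⁵h_f/L)·ln[ε/(3.7D) + √(3.17ν²L/(gD³h_f))]
√(gD⁵h_f/L) = √(9.81·0.586⁵·3.39/224) = 0.1013
ε/(3.7D) = 1.15×10^-4; √(3.17ν²L/(gD³h_f)) = 1.36×10^-5
Q = -0.965·0.1013·ln(1.289×10^-4) = 0.8754 m³/s
Check: V = 3.25 m/s, Re = 1.44×10^6, f = 0.01660, h_f = 3.41 m ≈ 3.39 m ✓

Q ≈ 875 L/s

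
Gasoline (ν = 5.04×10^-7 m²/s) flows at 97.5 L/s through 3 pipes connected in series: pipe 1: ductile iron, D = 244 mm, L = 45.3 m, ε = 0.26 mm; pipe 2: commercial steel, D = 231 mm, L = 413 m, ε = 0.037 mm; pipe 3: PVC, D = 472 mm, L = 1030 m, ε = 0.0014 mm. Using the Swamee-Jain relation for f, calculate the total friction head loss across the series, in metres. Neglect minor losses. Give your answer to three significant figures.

Pipe 1: V = 2.085 m/s, Re = 1.01×10^6, ε/D = 0.00107, f = 0.02032, h_1 = f(L/D)V²/2g = 0.8359 m
Pipe 2: V = 2.326 m/s, Re = 1.07×10^6, ε/D = 1.60×10^-4, f = 0.01425, h_2 = f(L/D)V²/2g = 7.030 m
Pipe 3: V = 0.5572 m/s, Re = 5.22×10^5, ε/D = 2.97×10^-6, f = 0.01304, h_3 = f(L/D)V²/2g = 0.4504 m
Series → Q common, losses add: H = Σh = 8.316 m

H ≈ 8.32 m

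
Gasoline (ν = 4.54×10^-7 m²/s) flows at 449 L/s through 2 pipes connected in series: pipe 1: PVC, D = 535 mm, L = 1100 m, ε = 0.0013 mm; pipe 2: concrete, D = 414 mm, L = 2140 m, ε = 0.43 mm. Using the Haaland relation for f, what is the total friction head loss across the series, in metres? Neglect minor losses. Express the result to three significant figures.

Pipe 1: V = 1.997 m/s, Re = 2.35×10^6, ε/D = 2.43×10^-6, f = 0.01015, h_1 = f(L/D)V²/2g = 4.245 m
Pipe 2: V = 3.335 m/s, Re = 3.04×10^6, ε/D = 0.00104, f = 0.01994, h_2 = f(L/D)V²/2g = 58.46 m
Series → Q common, losses add: H = Σh = 62.70 m

H ≈ 62.7 m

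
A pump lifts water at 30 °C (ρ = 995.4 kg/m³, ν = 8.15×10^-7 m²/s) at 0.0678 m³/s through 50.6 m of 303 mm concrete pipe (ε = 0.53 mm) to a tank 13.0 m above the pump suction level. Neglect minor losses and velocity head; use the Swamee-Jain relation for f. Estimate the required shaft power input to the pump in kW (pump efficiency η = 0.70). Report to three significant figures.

P_shaft ≈ 12.5 kW

V = 4Q/(πD²) = 0.9403 m/s; Re = 3.50×10^5; ε/D = 0.00175; f = 0.02332
h_f = f(L/D)V²/2g = 0.1755 m
Total head H = z + h_f = 13.0 + 0.1755 = 13.18 m
P_hyd = ρgQH = 995.4·9.81·0.0678·13.18 = 8.723 kW
P_shaft = P_hyd/η = 8.723/0.70 = 12.46 kW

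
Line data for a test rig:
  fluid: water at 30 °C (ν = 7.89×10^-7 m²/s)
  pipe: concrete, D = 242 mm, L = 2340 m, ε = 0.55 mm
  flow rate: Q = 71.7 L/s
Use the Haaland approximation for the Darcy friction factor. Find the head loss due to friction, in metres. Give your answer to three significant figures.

V = 4Q/(πD²) = 4·0.0717/(π·0.242²) = 1.559 m/s
Re = VD/ν = 1.559·0.242/7.89×10^-7 = 4.78×10^5 → turbulent
ε/D = 0.55/242 = 0.00227
Haaland: f = 0.02459
h_f = f(L/D)V²/(2g) = 0.02459·(2340/0.242)·1.559²/(2·9.81) = 29.45 m

h_f ≈ 29.5 m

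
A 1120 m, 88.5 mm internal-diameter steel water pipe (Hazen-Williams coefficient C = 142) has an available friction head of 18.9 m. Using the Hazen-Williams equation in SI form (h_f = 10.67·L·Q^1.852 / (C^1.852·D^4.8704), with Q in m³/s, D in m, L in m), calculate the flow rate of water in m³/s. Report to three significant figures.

Rearranging: Q = [h_f·C^1.852·D^4.8704 / (10.67·L)]^(1/1.852)
Q = [18.9·142^1.852·0.0885^4.8704 / (10.67·1120)]^0.540 = 0.007423 m³/s

Q ≈ 0.00742 m³/s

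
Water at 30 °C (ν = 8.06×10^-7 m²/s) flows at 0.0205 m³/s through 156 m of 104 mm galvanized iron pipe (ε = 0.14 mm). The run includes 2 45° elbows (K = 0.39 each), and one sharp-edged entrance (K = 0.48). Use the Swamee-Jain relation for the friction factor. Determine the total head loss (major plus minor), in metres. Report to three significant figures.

V = 4Q/(πD²) = 2.413 m/s; V²/2g = 0.2968 m
Re = 3.11×10^5, ε/D = 0.00135 → f = 0.02205 (Swamee-Jain)
Major: h_f = f(L/D)·V²/2g = 0.02205·1500·0.2968 = 9.816 m
Minor: ΣK = 1.26; h_m = ΣK·V²/2g = 0.3740 m
Total H_L = 9.816 + 0.3740 = 10.19 m

H_L ≈ 10.2 m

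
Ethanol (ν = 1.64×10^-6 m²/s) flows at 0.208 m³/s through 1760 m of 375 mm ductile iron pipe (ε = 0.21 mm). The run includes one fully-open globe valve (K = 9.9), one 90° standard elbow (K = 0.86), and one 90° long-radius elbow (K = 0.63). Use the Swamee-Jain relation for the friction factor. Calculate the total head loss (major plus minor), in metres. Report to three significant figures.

H_L ≈ 17.6 m

V = 4Q/(πD²) = 1.883 m/s; V²/2g = 0.1808 m
Re = 4.31×10^5, ε/D = 5.60×10^-4 → f = 0.01827 (Swamee-Jain)
Major: h_f = f(L/D)·V²/2g = 0.01827·4693·0.1808 = 15.50 m
Minor: ΣK = 11.4; h_m = ΣK·V²/2g = 2.059 m
Total H_L = 15.50 + 2.059 = 17.56 m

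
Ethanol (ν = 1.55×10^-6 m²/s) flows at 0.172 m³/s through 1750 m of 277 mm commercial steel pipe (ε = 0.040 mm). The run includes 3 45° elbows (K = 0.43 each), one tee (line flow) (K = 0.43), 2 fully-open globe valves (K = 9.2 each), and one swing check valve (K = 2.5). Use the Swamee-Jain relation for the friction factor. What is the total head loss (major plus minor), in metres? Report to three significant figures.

H_L ≈ 48.6 m

V = 4Q/(πD²) = 2.854 m/s; V²/2g = 0.4152 m
Re = 5.10×10^5, ε/D = 1.44×10^-4 → f = 0.01493 (Swamee-Jain)
Major: h_f = f(L/D)·V²/2g = 0.01493·6318·0.4152 = 39.16 m
Minor: ΣK = 22.6; h_m = ΣK·V²/2g = 9.392 m
Total H_L = 39.16 + 9.392 = 48.56 m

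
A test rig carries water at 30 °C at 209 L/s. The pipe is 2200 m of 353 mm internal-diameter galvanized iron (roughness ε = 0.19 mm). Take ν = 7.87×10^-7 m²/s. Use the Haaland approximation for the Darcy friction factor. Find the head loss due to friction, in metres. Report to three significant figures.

V = 4Q/(πD²) = 4·0.209/(π·0.353²) = 2.136 m/s
Re = VD/ν = 2.136·0.353/7.87×10^-7 = 9.58×10^5 → turbulent
ε/D = 0.19/353 = 5.38×10^-4
Haaland: f = 0.01745
h_f = f(L/D)V²/(2g) = 0.01745·(2200/0.353)·2.136²/(2·9.81) = 25.28 m

h_f ≈ 25.3 m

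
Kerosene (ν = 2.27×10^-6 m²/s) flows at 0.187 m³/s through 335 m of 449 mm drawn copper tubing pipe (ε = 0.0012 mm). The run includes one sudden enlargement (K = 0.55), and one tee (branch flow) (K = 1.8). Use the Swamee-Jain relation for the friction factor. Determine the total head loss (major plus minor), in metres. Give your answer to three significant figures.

V = 4Q/(πD²) = 1.181 m/s; V²/2g = 0.07109 m
Re = 2.34×10^5, ε/D = 2.67×10^-6 → f = 0.01510 (Swamee-Jain)
Major: h_f = f(L/D)·V²/2g = 0.01510·746.1·0.07109 = 0.8009 m
Minor: ΣK = 2.35; h_m = ΣK·V²/2g = 0.1671 m
Total H_L = 0.8009 + 0.1671 = 0.9680 m

H_L ≈ 0.968 m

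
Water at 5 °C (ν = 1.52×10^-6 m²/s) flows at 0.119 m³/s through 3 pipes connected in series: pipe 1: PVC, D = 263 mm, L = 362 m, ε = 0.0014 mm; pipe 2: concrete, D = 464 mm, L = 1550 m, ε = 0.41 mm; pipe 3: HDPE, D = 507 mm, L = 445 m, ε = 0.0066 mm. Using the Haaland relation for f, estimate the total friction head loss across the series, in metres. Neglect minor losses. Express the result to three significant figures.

H ≈ 6.60 m

Pipe 1: V = 2.191 m/s, Re = 3.79×10^5, ε/D = 5.32×10^-6, f = 0.01378, h_1 = f(L/D)V²/2g = 4.640 m
Pipe 2: V = 0.7038 m/s, Re = 2.15×10^5, ε/D = 8.84×10^-4, f = 0.02035, h_2 = f(L/D)V²/2g = 1.716 m
Pipe 3: V = 0.5894 m/s, Re = 1.97×10^5, ε/D = 1.30×10^-5, f = 0.01563, h_3 = f(L/D)V²/2g = 0.2429 m
Series → Q common, losses add: H = Σh = 6.599 m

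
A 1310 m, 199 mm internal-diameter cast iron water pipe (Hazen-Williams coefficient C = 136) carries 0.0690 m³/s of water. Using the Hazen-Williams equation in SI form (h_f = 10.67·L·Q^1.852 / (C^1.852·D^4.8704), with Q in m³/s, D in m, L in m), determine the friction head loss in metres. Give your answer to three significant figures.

h_f = 10.67·1310·0.0690^1.852 / (136^1.852·0.199^4.8704) = 28.74 m

h_f ≈ 28.7 m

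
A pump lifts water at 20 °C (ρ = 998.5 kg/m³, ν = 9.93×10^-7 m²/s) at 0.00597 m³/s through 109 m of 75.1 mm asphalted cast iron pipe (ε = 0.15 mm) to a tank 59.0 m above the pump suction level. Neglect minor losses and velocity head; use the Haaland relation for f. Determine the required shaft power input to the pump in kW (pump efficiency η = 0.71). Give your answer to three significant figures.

V = 4Q/(πD²) = 1.348 m/s; Re = 1.02×10^5; ε/D = 0.00200; f = 0.02494
h_f = f(L/D)V²/2g = 3.352 m
Total head H = z + h_f = 59.0 + 3.352 = 62.35 m
P_hyd = ρgQH = 998.5·9.81·0.00597·62.35 = 3.646 kW
P_shaft = P_hyd/η = 3.646/0.71 = 5.135 kW

P_shaft ≈ 5.14 kW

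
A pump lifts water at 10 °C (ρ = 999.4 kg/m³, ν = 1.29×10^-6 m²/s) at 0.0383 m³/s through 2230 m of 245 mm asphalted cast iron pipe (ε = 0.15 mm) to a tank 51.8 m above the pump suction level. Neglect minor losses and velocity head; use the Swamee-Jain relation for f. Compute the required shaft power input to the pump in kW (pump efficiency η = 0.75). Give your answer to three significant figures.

V = 4Q/(πD²) = 0.8124 m/s; Re = 1.54×10^5; ε/D = 6.12×10^-4; f = 0.01995
h_f = f(L/D)V²/2g = 6.108 m
Total head H = z + h_f = 51.8 + 6.108 = 57.91 m
P_hyd = ρgQH = 999.4·9.81·0.0383·57.91 = 21.74 kW
P_shaft = P_hyd/η = 21.74/0.75 = 28.99 kW

P_shaft ≈ 29.0 kW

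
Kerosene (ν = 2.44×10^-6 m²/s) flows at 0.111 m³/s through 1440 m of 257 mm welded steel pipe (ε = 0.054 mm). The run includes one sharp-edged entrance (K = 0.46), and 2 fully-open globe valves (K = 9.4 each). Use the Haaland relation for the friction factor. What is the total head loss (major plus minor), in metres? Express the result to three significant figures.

V = 4Q/(πD²) = 2.140 m/s; V²/2g = 0.2334 m
Re = 2.25×10^5, ε/D = 2.10×10^-4 → f = 0.01668 (Haaland)
Major: h_f = f(L/D)·V²/2g = 0.01668·5603·0.2334 = 21.82 m
Minor: ΣK = 19.3; h_m = ΣK·V²/2g = 4.495 m
Total H_L = 21.82 + 4.495 = 26.31 m

H_L ≈ 26.3 m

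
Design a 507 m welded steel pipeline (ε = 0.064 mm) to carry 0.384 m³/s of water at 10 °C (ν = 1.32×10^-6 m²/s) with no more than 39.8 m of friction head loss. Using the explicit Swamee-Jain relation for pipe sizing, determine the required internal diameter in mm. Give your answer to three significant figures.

D ≈ 300 mm

Swamee-Jain (Type III): D = 0.66·[ε^1.25·(LQ²/(gh_f))^4.75 + ν·Q^9.4·(L/(gh_f))^5.2]^0.04
LQ²/(gh_f) = 0.1915; L/(gh_f) = 1.299
Term 1 = ε^1.25·(…)^4.75 = 2.23×10^-9; Term 2 = ν·Q^9.4·(…)^5.2 = 6.36×10^-10
D = 0.66·(2.23×10^-9 + 6.36×10^-10)^0.04 = 0.3005 m = 300 mm
Check: V = 5.42 m/s, Re = 1.23×10^6, f = 0.01475, h_f = 37.2 m ≈ 39.8 m ✓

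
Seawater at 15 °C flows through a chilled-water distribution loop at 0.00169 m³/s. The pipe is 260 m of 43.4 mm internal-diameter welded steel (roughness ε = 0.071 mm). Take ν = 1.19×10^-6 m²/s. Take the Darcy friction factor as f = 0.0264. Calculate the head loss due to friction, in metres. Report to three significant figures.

h_f ≈ 10.5 m

V = 4Q/(πD²) = 4·0.00169/(π·0.0434²) = 1.142 m/s
h_f = f(L/D)V²/(2g) = 0.02640·(260/0.0434)·1.142²/(2·9.81) = 10.52 m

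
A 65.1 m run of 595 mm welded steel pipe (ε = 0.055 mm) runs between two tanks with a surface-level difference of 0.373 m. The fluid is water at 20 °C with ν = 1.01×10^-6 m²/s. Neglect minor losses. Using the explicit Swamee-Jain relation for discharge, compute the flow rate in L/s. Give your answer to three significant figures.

Q ≈ 630 L/s

Swamee-Jain (Type II): Q = -0.965·√(gD⁵h_f/L)·ln[ε/(3.7D) + √(3.17ν²L/(gD³h_f))]
√(gD⁵h_f/L) = √(9.81·0.595⁵·0.373/65.1) = 0.06474
ε/(3.7D) = 2.50×10^-5; √(3.17ν²L/(gD³h_f)) = 1.65×10^-5
Q = -0.965·0.06474·ln(4.151×10^-5) = 0.6304 m³/s
Check: V = 2.27 m/s, Re = 1.34×10^6, f = 0.01309, h_f = 0.375 m ≈ 0.373 m ✓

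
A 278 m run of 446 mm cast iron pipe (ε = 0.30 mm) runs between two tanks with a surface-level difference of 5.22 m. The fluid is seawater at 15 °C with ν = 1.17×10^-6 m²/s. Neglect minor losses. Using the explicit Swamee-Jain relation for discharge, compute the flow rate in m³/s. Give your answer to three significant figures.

Swamee-Jain (Type II): Q = -0.965·√(gD⁵h_f/L)·ln[ε/(3.7D) + √(3.17ν²L/(gD³h_f))]
√(gD⁵h_f/L) = √(9.81·0.446⁵·5.22/278) = 0.05701
ε/(3.7D) = 1.82×10^-4; √(3.17ν²L/(gD³h_f)) = 1.63×10^-5
Q = -0.965·0.05701·ln(1.981×10^-4) = 0.4691 m³/s
Check: V = 3.00 m/s, Re = 1.14×10^6, f = 0.01832, h_f = 5.25 m ≈ 5.22 m ✓

Q ≈ 0.469 m³/s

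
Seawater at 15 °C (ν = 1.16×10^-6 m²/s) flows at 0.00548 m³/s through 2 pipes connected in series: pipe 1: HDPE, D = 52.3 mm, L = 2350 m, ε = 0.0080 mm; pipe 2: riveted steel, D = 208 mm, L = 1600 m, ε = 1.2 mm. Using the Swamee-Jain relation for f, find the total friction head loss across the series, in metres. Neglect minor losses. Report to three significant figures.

Pipe 1: V = 2.551 m/s, Re = 1.15×10^5, ε/D = 1.53×10^-4, f = 0.01830, h_1 = f(L/D)V²/2g = 272.7 m
Pipe 2: V = 0.1613 m/s, Re = 2.89×10^4, ε/D = 0.00577, f = 0.03494, h_2 = f(L/D)V²/2g = 0.3563 m
Series → Q common, losses add: H = Σh = 273.1 m

H ≈ 273 m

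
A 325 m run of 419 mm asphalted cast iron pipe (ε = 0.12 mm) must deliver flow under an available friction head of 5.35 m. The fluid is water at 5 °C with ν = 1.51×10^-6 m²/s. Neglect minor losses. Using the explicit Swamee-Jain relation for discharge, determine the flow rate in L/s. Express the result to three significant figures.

Swamee-Jain (Type II): Q = -0.965·√(gD⁵h_f/L)·ln[ε/(3.7D) + √(3.17ν²L/(gD³h_f))]
√(gD⁵h_f/L) = √(9.81·0.419⁵·5.35/325) = 0.04567
ε/(3.7D) = 7.74×10^-5; √(3.17ν²L/(gD³h_f)) = 2.47×10^-5
Q = -0.965·0.04567·ln(1.021×10^-4) = 0.4050 m³/s
Check: V = 2.94 m/s, Re = 8.15×10^5, f = 0.01579, h_f = 5.38 m ≈ 5.35 m ✓

Q ≈ 405 L/s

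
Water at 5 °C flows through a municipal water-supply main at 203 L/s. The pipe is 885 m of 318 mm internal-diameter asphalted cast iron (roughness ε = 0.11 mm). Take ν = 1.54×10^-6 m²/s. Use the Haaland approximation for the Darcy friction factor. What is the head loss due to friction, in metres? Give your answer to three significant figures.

V = 4Q/(πD²) = 4·0.203/(π·0.318²) = 2.556 m/s
Re = VD/ν = 2.556·0.318/1.54×10^-6 = 5.28×10^5 → turbulent
ε/D = 0.11/318 = 3.46×10^-4
Haaland: f = 0.01646
h_f = f(L/D)V²/(2g) = 0.01646·(885/0.318)·2.556²/(2·9.81) = 15.25 m

h_f ≈ 15.3 m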